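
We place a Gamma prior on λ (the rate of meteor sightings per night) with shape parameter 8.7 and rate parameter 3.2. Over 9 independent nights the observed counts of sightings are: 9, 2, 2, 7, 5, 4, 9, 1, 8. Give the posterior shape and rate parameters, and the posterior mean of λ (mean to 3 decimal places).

Total count ∑xᵢ = 47 over n = 9 nights.
Gamma is conjugate to the Poisson likelihood: posterior is Gamma(shape = 8.7+47 = 55.7, rate = 3.2+9 = 12.2).
Posterior mean = shape/rate = 55.7/12.2 = 4.566.

Posterior: Gamma(shape=55.7, rate=12.2); mean ≈ 4.566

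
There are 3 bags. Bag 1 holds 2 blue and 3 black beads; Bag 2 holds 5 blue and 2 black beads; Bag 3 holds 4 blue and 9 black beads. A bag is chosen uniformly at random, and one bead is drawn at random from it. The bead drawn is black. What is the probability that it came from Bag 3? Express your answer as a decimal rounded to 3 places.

Tabulate prior·likelihood by source: [1] prior 0.333333, lik 0.6, product 0.2000; [2] prior 0.333333, lik 0.2857, product 0.09524; [3] prior 0.333333, lik 0.6923, product 0.2308.
Normalizing constant = 0.52601; the posterior for Bag 3 is its product over the sum, 0.2308/0.52601 = 0.439.

Posterior probability ≈ 0.439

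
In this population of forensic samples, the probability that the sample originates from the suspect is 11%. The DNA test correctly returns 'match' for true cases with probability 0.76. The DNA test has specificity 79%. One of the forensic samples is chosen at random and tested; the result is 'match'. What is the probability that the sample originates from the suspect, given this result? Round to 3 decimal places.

P(H | E) ≈ 0.309

Let H be the event that the sample originates from the suspect. P(H) = 0.11, so P(¬H) = 0.89. With E the 'match' result, P(E|H) = 0.76 and P(E|¬H) = 0.21.
P(E) = 0.76·0.11 + 0.21·0.89 = 0.083600 + 0.18690 = 0.27050.
By Bayes' theorem, P(H|E) = 0.083600 / 0.27050 = 0.309.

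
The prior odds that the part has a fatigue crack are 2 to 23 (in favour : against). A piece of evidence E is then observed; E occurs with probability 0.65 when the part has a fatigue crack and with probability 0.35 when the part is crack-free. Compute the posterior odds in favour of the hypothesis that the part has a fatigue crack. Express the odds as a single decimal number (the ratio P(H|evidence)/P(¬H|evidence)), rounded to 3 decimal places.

Prior odds = 2/23 = 0.086957.
Likelihood ratio for E = 0.65/0.35 = 1.8571.
Posterior odds = prior odds × LR = 0.16149.

Posterior odds ≈ 0.161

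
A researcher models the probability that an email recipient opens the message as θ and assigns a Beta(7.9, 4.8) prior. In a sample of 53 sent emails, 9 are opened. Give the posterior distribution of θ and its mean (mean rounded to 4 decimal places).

Posterior: Beta(16.9, 48.8); mean ≈ 0.2572

The binomial likelihood is conjugate to the Beta prior: with 9 successes and 44 failures, the posterior is Beta(7.9+9, 4.8+44) = Beta(16.9, 48.8).
Posterior mean = α/(α+β) = 16.9/65.7 = 0.2572.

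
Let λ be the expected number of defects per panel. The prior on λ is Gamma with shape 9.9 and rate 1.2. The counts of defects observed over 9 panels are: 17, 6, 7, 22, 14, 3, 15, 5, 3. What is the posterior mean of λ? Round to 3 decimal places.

Total count ∑xᵢ = 92 over n = 9 panels.
Gamma is conjugate to the Poisson likelihood: posterior is Gamma(shape = 9.9+92 = 101.9, rate = 1.2+9 = 10.2).
E[λ | data] = 101.9/10.2 = 9.990.

Posterior mean ≈ 9.990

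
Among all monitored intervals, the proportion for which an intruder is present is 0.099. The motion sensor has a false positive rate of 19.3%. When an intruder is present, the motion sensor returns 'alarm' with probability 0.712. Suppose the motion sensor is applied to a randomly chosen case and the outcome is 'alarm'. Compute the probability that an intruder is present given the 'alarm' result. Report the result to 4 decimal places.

P(H | E) ≈ 0.2884

Write H for 'an intruder is present'. Prior odds H:¬H = 0.099/0.901 = 0.10988. For the 'alarm' outcome, the likelihood ratio is 0.712/0.193 = 3.6891.
Posterior odds = 0.10988 × 3.6891 = 0.40535, so P(H|E) = 0.40535/(1+0.40535) = 0.2884.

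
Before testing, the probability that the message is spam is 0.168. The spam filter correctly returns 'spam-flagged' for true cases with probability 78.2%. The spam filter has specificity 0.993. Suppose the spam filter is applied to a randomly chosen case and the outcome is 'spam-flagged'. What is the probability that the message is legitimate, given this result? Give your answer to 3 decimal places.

Let H be the event that the message is spam. P(H) = 0.168, so P(¬H) = 0.832. With E the 'spam-flagged' result, P(E|H) = 0.782 and P(E|¬H) = 0.007.
P(E) = 0.782·0.168 + 0.007·0.832 = 0.13138 + 0.0058240 = 0.13720.
By Bayes' theorem, P(H|E) = 0.13138 / 0.13720 = 0.958. Hence P(¬H|E) = 1 − 0.958 = 0.042.

P(¬H | E) ≈ 0.042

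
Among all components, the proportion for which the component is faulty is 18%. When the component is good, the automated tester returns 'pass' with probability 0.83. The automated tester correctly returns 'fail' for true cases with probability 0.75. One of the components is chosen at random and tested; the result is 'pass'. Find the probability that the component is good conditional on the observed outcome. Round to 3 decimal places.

Write H for 'the component is faulty'. Prior odds H:¬H = 0.18/0.82 = 0.21951. For the 'pass' outcome, the likelihood ratio is 0.25/0.83 = 0.30120.
Posterior odds = 0.21951 × 0.30120 = 0.066118, so P(H|E) = 0.066118/(1+0.066118) = 0.062. Then P(¬H|E) = 1 − 0.062 = 0.938.

P(¬H | E) ≈ 0.938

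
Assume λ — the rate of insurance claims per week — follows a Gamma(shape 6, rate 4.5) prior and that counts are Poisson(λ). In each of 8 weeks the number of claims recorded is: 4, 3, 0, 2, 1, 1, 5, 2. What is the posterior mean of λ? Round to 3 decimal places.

Total count ∑xᵢ = 18 over n = 8 weeks.
Gamma is conjugate to the Poisson likelihood: posterior is Gamma(shape = 6+18 = 24, rate = 4.5+8 = 12.5).
Posterior mean = shape/rate = 24/12.5 = 1.920.

Posterior mean ≈ 1.920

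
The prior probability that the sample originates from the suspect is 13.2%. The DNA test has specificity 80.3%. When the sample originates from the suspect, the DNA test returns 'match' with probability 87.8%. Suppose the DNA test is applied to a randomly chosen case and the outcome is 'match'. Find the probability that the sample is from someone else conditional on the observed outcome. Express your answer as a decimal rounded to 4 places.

P(¬H | E) ≈ 0.5960

Let H be the event that the sample originates from the suspect. P(H) = 0.132, so P(¬H) = 0.868. With E the 'match' result, P(E|H) = 0.878 and P(E|¬H) = 0.197.
P(E) = 0.878·0.132 + 0.197·0.868 = 0.11590 + 0.17100 = 0.28689.
By Bayes' theorem, P(H|E) = 0.11590 / 0.28689 = 0.4040. Hence P(¬H|E) = 1 − 0.4040 = 0.5960.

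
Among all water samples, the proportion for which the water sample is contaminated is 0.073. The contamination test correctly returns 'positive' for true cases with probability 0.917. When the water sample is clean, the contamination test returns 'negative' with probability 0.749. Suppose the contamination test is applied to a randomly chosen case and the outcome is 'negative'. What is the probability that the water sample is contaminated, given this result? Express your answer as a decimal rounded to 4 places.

Let H be the event that the water sample is contaminated. P(H) = 0.073, so P(¬H) = 0.927. With E the 'negative' result, P(E|H) = 0.083 and P(E|¬H) = 0.749.
P(E) = 0.083·0.073 + 0.749·0.927 = 0.0060590 + 0.69432 = 0.70038.
By Bayes' theorem, P(H|E) = 0.0060590 / 0.70038 = 0.0087.

P(H | E) ≈ 0.0087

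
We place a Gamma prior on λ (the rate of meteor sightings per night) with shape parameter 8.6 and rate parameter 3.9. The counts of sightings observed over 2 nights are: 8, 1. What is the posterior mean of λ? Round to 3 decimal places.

Total count ∑xᵢ = 9 over n = 2 nights.
Gamma is conjugate to the Poisson likelihood: posterior is Gamma(shape = 8.6+9 = 17.6, rate = 3.9+2 = 5.9).
Posterior mean = shape/rate = 17.6/5.9 = 2.983.

Posterior mean ≈ 2.983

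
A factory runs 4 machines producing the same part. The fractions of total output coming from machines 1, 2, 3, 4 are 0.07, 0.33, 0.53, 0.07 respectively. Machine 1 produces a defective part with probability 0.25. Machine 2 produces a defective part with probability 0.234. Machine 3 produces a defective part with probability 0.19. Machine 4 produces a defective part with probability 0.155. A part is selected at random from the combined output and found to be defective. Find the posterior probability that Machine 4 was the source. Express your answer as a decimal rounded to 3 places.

Posterior probability ≈ 0.053

Tabulate prior·likelihood by source: [1] prior 0.07, lik 0.25, product 0.01750; [2] prior 0.33, lik 0.234, product 0.07722; [3] prior 0.53, lik 0.19, product 0.1007; [4] prior 0.07, lik 0.155, product 0.01085.
Normalizing constant = 0.20627; the posterior for Machine 4 is its product over the sum, 0.01085/0.20627 = 0.053.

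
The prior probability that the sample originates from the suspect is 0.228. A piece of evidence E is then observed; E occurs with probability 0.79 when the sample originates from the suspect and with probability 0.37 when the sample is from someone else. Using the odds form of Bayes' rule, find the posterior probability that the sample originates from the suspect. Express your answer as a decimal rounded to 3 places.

Posterior probability ≈ 0.387

Prior odds = 0.228/(1−0.228) = 0.29534.
Likelihood ratio for E = 0.79/0.37 = 2.1351.
Posterior odds = prior odds × LR = 0.63058.
Posterior probability = odds/(1+odds) = 0.63058/1.6306 = 0.387.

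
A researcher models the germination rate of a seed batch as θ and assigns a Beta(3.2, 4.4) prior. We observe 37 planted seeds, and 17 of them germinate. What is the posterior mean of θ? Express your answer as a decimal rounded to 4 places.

Posterior mean ≈ 0.4529

The binomial likelihood is conjugate to the Beta prior: with 17 successes and 20 failures, the posterior is Beta(3.2+17, 4.4+20) = Beta(20.2, 24.4).
E[θ | data] = 20.2/(20.2+24.4) = 0.4529.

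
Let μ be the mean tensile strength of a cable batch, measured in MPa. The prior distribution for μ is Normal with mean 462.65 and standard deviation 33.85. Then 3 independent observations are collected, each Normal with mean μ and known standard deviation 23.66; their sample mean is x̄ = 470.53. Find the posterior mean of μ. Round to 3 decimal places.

Posterior mean ≈ 469.426

With known σ, the Normal prior is conjugate. Weight on the data is w = (n/σ²)/(n/σ² + 1/τ₀²) = 0.00535910/(0.00535910+0.00087274) = 0.85996.
Posterior mean = w·x̄ + (1−w)·μ₀ = 0.85996·470.53 + 0.14004·462.65 = 469.426.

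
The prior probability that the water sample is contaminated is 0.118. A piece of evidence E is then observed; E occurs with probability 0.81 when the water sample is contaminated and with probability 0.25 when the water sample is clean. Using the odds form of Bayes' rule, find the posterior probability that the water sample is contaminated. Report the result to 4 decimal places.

Posterior probability ≈ 0.3024

Prior odds = 0.118/(1−0.118) = 0.13379.
Likelihood ratio for E = 0.81/0.25 = 3.2400.
Posterior odds = prior odds × LR = 0.43347.
Posterior probability = odds/(1+odds) = 0.43347/1.4335 = 0.3024.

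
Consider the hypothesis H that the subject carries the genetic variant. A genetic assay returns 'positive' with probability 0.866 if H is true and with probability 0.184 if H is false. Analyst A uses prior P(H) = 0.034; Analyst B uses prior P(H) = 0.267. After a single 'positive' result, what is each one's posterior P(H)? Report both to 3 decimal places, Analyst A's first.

P('+'|H) = 0.866, P('+'|¬H) = 0.184.
Analyst A: numerator 0.866·0.034 = 0.029444; evidence = 0.029444+0.184·0.966 = 0.20719; posterior = 0.142.
Analyst B: numerator 0.866·0.267 = 0.23122; evidence = 0.23122+0.184·0.733 = 0.36609; posterior = 0.632.

Analyst A: 0.142; Analyst B: 0.632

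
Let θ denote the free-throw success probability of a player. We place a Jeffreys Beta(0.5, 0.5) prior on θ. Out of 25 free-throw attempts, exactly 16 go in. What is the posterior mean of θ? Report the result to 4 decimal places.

Posterior mean ≈ 0.6346

Observing 16 successes and 9 failures updates Beta(0.5, 0.5) by adding the success and failure counts to the two shape parameters: α = 0.5+16 = 16.5, β = 0.5+9 = 9.5.
Posterior mean = α/(α+β) = 16.5/26 = 0.6346.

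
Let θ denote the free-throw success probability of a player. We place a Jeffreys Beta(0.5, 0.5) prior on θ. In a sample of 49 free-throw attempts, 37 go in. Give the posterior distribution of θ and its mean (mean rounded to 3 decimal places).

Observing 37 successes and 12 failures updates Beta(0.5, 0.5) by adding the success and failure counts to the two shape parameters: α = 0.5+37 = 37.5, β = 0.5+12 = 12.5.
Posterior mean = α/(α+β) = 37.5/50 = 0.750.

Posterior: Beta(37.5, 12.5); mean ≈ 0.750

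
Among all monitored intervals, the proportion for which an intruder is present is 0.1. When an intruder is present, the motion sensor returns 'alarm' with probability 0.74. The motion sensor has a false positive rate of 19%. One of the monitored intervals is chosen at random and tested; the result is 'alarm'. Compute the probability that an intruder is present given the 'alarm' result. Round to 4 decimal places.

P(H | E) ≈ 0.3020

Let H be the event that an intruder is present. P(H) = 0.1, so P(¬H) = 0.9. With E the 'alarm' result, P(E|H) = 0.74 and P(E|¬H) = 0.19.
P(E) = 0.74·0.1 + 0.19·0.9 = 0.074000 + 0.17100 = 0.24500.
By Bayes' theorem, P(H|E) = 0.074000 / 0.24500 = 0.3020.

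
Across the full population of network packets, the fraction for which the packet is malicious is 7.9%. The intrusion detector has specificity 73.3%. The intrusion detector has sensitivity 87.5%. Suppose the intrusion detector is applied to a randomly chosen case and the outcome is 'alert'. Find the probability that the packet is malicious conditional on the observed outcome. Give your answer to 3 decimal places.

Write H for 'the packet is malicious'. Prior odds H:¬H = 0.079/0.921 = 0.085776. For the 'alert' outcome, the likelihood ratio is 0.875/0.267 = 3.2772.
Posterior odds = 0.085776 × 3.2772 = 0.28110, so P(H|E) = 0.28110/(1+0.28110) = 0.219.

P(H | E) ≈ 0.219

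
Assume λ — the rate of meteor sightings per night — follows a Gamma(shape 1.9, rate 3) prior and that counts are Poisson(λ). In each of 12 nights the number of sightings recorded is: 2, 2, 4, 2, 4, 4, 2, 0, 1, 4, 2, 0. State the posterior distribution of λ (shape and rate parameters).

The Poisson likelihood adds the total count to the shape and the number of exposure periods to the rate. Here ∑xᵢ = 27 and n = 12, so shape 1.9→28.9 and rate 3→15.

Posterior: Gamma(shape=28.9, rate=15)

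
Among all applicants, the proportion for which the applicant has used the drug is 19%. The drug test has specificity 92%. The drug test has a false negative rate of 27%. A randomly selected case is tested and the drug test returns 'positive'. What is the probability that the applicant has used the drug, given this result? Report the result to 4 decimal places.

Let H be the event that the applicant has used the drug. P(H) = 0.19, so P(¬H) = 0.81. With E the 'positive' result, P(E|H) = 0.73 and P(E|¬H) = 0.08.
P(E) = 0.73·0.19 + 0.08·0.81 = 0.13870 + 0.064800 = 0.20350.
By Bayes' theorem, P(H|E) = 0.13870 / 0.20350 = 0.6816.

P(H | E) ≈ 0.6816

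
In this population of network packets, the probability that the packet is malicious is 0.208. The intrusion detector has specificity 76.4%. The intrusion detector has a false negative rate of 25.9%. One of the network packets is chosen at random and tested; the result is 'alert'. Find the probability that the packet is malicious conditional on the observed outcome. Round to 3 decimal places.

Let H be the event that the packet is malicious. P(H) = 0.208, so P(¬H) = 0.792. With E the 'alert' result, P(E|H) = 0.741 and P(E|¬H) = 0.236.
P(E) = 0.741·0.208 + 0.236·0.792 = 0.15413 + 0.18691 = 0.34104.
By Bayes' theorem, P(H|E) = 0.15413 / 0.34104 = 0.452.

P(H | E) ≈ 0.452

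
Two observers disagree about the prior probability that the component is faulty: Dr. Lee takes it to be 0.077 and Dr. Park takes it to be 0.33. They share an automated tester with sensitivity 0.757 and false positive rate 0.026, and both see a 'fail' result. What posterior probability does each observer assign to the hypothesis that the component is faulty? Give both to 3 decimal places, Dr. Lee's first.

P('+'|H) = 0.757, P('+'|¬H) = 0.026.
Dr. Lee: numerator 0.757·0.077 = 0.058289; evidence = 0.058289+0.026·0.923 = 0.082287; posterior = 0.708.
Dr. Park: numerator 0.757·0.33 = 0.24981; evidence = 0.24981+0.026·0.67 = 0.26723; posterior = 0.935.

Dr. Lee: 0.708; Dr. Park: 0.935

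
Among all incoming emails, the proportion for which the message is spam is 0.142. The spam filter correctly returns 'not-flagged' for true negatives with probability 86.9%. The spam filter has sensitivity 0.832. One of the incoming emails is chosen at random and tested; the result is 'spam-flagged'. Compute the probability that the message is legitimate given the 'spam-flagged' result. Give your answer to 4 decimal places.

P(¬H | E) ≈ 0.4875

Write H for 'the message is spam'. Prior odds H:¬H = 0.142/0.858 = 0.16550. For the 'spam-flagged' outcome, the likelihood ratio is 0.832/0.131 = 6.3511.
Posterior odds = 0.16550 × 6.3511 = 1.0511, so P(H|E) = 1.0511/(1+1.0511) = 0.5125. Then P(¬H|E) = 1 − 0.5125 = 0.4875.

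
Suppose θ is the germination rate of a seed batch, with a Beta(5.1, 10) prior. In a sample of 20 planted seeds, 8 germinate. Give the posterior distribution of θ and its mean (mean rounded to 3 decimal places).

Posterior: Beta(13.1, 22); mean ≈ 0.373

The binomial likelihood is conjugate to the Beta prior: with 8 successes and 12 failures, the posterior is Beta(5.1+8, 10+12) = Beta(13.1, 22).
E[θ | data] = 13.1/(13.1+22) = 0.373.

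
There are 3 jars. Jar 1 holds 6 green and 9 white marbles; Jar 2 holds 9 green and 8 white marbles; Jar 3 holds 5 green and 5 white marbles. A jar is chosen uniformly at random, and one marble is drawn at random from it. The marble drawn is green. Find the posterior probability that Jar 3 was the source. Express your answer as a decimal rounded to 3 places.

Posterior probability ≈ 0.350

Tabulate prior·likelihood by source: [1] prior 0.333333, lik 0.4, product 0.1333; [2] prior 0.333333, lik 0.5294, product 0.1765; [3] prior 0.333333, lik 0.5, product 0.1667.
Normalizing constant = 0.47647; the posterior for Jar 3 is its product over the sum, 0.1667/0.47647 = 0.350.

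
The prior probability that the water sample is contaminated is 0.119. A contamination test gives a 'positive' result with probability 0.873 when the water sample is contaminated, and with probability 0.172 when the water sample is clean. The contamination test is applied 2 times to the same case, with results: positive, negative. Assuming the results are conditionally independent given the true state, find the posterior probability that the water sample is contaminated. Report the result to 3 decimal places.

With H the event that the water sample is contaminated, the joint likelihood of the observed sequence is P(data|H) = 0.873·0.127 = 0.11087 and P(data|¬H) = 0.172·0.828 = 0.14242.
Bayes: P(H|data) = 0.119·0.11087 / (0.119·0.11087 + 0.881·0.14242) = 0.013194/0.13866 = 0.0951.

Posterior P(H) ≈ 0.095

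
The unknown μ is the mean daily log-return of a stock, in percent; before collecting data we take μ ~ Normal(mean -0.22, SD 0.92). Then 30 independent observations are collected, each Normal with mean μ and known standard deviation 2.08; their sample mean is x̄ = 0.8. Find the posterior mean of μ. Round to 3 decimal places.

With known σ, the Normal prior is conjugate. Weight on the data is w = (n/σ²)/(n/σ² + 1/τ₀²) = 6.93417/(6.93417+1.18147) = 0.85442.
Posterior mean = w·x̄ + (1−w)·μ₀ = 0.85442·0.8 + 0.14558·-0.22 = 0.652.

Posterior mean ≈ 0.652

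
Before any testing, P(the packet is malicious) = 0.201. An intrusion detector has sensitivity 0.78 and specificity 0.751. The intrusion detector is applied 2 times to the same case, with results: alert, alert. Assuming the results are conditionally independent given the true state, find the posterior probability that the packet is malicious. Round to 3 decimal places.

With H the event that the packet is malicious, the joint likelihood of the observed sequence is P(data|H) = 0.78·0.78 = 0.60840 and P(data|¬H) = 0.249·0.249 = 0.062001.
Bayes: P(H|data) = 0.201·0.60840 / (0.201·0.60840 + 0.799·0.062001) = 0.12229/0.17183 = 0.7117.

Posterior P(H) ≈ 0.712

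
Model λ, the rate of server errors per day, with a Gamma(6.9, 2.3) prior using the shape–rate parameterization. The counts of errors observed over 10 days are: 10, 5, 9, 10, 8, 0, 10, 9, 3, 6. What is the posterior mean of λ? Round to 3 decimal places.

Posterior mean ≈ 6.252

The Poisson likelihood adds the total count to the shape and the number of exposure periods to the rate. Here ∑xᵢ = 70 and n = 10, so shape 6.9→76.9 and rate 2.3→12.3.
E[λ | data] = 76.9/12.3 = 6.252.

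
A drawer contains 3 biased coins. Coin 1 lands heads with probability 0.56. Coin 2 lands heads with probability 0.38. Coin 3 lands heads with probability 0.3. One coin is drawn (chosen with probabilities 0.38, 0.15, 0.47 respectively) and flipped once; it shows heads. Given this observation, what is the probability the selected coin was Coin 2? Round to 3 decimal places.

Tabulate prior·likelihood by source: [1] prior 0.38, lik 0.56, product 0.2128; [2] prior 0.15, lik 0.38, product 0.05700; [3] prior 0.47, lik 0.3, product 0.1410.
Normalizing constant = 0.41080; the posterior for Coin 2 is its product over the sum, 0.05700/0.41080 = 0.139.

Posterior probability ≈ 0.139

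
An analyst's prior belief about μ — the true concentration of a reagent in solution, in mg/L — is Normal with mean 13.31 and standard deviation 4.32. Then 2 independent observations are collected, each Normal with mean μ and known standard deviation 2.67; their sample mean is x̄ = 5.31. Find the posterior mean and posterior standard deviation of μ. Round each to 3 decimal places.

With known σ, the Normal prior is conjugate. Weight on the data is w = (n/σ²)/(n/σ² + 1/τ₀²) = 0.280548/(0.280548+0.0535837) = 0.83963.
Posterior mean = w·x̄ + (1−w)·μ₀ = 0.83963·5.31 + 0.16037·13.31 = 6.593. Posterior variance = 1/(0.280548+0.0535837) = 2.99283, so SD = 1.730.

Posterior mean ≈ 6.593; posterior SD ≈ 1.730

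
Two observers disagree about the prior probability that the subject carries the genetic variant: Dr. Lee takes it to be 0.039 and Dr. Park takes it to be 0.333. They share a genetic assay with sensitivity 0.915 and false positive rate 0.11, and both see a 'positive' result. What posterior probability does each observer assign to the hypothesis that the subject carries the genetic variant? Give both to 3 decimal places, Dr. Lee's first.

Dr. Lee: 0.252; Dr. Park: 0.806

P('+'|H) = 0.915, P('+'|¬H) = 0.11.
Dr. Lee: numerator 0.915·0.039 = 0.035685; evidence = 0.035685+0.11·0.961 = 0.14139; posterior = 0.252.
Dr. Park: numerator 0.915·0.333 = 0.30470; evidence = 0.30470+0.11·0.667 = 0.37807; posterior = 0.806.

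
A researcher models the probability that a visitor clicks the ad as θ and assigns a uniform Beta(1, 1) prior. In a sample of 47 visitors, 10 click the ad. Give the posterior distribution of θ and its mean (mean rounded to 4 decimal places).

Posterior: Beta(11, 38); mean ≈ 0.2245

The binomial likelihood is conjugate to the Beta prior: with 10 successes and 37 failures, the posterior is Beta(1+10, 1+37) = Beta(11, 38).
Posterior mean = α/(α+β) = 11/49 = 0.2245.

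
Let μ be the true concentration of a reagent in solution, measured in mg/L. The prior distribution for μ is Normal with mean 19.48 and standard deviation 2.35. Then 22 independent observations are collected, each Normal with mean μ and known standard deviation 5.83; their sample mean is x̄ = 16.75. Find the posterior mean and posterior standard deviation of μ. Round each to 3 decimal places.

Posterior mean ≈ 17.347; posterior SD ≈ 1.099

With known σ, the Normal prior is conjugate. Weight on the data is w = (n/σ²)/(n/σ² + 1/τ₀²) = 0.647270/(0.647270+0.181077) = 0.78140.
Posterior mean = w·x̄ + (1−w)·μ₀ = 0.78140·16.75 + 0.21860·19.48 = 17.347. Posterior variance = 1/(0.647270+0.181077) = 1.20722, so SD = 1.099.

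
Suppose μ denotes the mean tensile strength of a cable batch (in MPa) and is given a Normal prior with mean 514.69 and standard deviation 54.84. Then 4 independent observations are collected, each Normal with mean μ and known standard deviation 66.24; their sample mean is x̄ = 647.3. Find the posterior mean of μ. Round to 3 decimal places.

Prior precision 1/τ₀² = 1/54.84² = 0.00033251; data precision n/σ² = 4/66.24² = 0.00091163.
Posterior precision = 0.00033251 + 0.00091163 = 0.00124414.
Posterior mean = (0.00033251·514.69 + 0.00091163·647.3) / 0.00124414 = 611.859.

Posterior mean ≈ 611.859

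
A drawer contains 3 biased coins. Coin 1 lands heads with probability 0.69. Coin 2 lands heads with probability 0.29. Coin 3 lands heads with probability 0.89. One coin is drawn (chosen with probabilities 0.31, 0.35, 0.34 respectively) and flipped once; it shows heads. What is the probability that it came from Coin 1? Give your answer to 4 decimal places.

P(heads|C1) = 0.69; P(heads|C2) = 0.29; P(heads|C3) = 0.89.
Prior × likelihood for each source: 0.31·0.69=0.2139, 0.35·0.29=0.1015, 0.34·0.89=0.3026. Summing gives P(heads) = 0.61800.
P(Coin 1 | heads) = 0.2139 / 0.61800 = 0.3461.

Posterior probability ≈ 0.3461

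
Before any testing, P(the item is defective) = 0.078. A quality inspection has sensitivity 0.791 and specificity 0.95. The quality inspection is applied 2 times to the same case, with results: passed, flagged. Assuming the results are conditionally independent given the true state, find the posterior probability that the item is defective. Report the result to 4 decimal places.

With H the event that the item is defective, the joint likelihood of the observed sequence is P(data|H) = 0.209·0.791 = 0.16532 and P(data|¬H) = 0.95·0.05 = 0.047500.
Bayes: P(H|data) = 0.078·0.16532 / (0.078·0.16532 + 0.922·0.047500) = 0.012895/0.056690 = 0.2275.

Posterior P(H) ≈ 0.2275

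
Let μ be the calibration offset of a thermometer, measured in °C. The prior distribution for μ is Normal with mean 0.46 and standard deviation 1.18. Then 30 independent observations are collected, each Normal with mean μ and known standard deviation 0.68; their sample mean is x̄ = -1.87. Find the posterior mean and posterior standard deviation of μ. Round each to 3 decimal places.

Posterior mean ≈ -1.844; posterior SD ≈ 0.123

Prior precision 1/τ₀² = 1/1.18² = 0.718184; data precision n/σ² = 30/0.68² = 64.8789.
Posterior precision = 0.718184 + 64.8789 = 65.5971, giving posterior SD = 1/√65.5971 = 0.123.
Posterior mean = (0.718184·0.46 + 64.8789·-1.87) / 65.5971 = -1.844.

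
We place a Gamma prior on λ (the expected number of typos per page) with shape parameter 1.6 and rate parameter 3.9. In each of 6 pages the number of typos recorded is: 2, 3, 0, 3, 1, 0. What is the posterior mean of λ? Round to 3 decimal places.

Posterior mean ≈ 1.071

Total count ∑xᵢ = 9 over n = 6 pages.
Gamma is conjugate to the Poisson likelihood: posterior is Gamma(shape = 1.6+9 = 10.6, rate = 3.9+6 = 9.9).
Posterior mean = shape/rate = 10.6/9.9 = 1.071.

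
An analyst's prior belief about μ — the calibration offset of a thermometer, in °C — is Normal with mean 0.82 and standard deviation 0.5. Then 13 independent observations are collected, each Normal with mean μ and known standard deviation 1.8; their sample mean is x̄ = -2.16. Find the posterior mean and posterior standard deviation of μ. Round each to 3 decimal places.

With known σ, the Normal prior is conjugate. Weight on the data is w = (n/σ²)/(n/σ² + 1/τ₀²) = 4.01235/(4.01235+4.00000) = 0.50077.
Posterior mean = w·x̄ + (1−w)·μ₀ = 0.50077·-2.16 + 0.49923·0.82 = -0.672. Posterior variance = 1/(4.01235+4.00000) = 0.124807, so SD = 0.353.

Posterior mean ≈ -0.672; posterior SD ≈ 0.353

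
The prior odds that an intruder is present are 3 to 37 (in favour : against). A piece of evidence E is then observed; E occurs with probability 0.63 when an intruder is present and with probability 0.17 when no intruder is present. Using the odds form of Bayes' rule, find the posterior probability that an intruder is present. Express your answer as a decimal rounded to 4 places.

Prior odds = 3/37 = 0.081081. In log-odds, ln(0.081081) = -2.5123.
Add log likelihood ratio: ln(3.7059) = 1.3099.
Posterior log-odds = -1.2024, so posterior odds = exp(-1.2024) = 0.30048. Converting, P(H|E) = 0.30048/1.3005 = 0.2311.

Posterior probability ≈ 0.2311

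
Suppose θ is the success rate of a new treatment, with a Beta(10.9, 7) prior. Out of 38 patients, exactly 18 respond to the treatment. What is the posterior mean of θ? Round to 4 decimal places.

Posterior mean ≈ 0.5170

Observing 18 successes and 20 failures updates Beta(10.9, 7) by adding the success and failure counts to the two shape parameters: α = 10.9+18 = 28.9, β = 7+20 = 27.
E[θ | data] = 28.9/(28.9+27) = 0.5170.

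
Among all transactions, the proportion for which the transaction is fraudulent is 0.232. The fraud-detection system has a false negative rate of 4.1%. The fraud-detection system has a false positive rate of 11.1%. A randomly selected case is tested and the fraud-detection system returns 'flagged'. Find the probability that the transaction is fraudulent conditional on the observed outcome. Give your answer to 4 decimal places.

Let H be the event that the transaction is fraudulent. P(H) = 0.232, so P(¬H) = 0.768. With E the 'flagged' result, P(E|H) = 0.959 and P(E|¬H) = 0.111.
P(E) = 0.959·0.232 + 0.111·0.768 = 0.22249 + 0.085248 = 0.30774.
By Bayes' theorem, P(H|E) = 0.22249 / 0.30774 = 0.7230.

P(H | E) ≈ 0.7230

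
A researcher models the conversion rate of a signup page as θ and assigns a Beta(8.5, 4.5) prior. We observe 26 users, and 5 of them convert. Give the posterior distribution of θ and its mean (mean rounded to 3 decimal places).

Observing 5 successes and 21 failures updates Beta(8.5, 4.5) by adding the success and failure counts to the two shape parameters: α = 8.5+5 = 13.5, β = 4.5+21 = 25.5.
Posterior mean = α/(α+β) = 13.5/39 = 0.346.

Posterior: Beta(13.5, 25.5); mean ≈ 0.346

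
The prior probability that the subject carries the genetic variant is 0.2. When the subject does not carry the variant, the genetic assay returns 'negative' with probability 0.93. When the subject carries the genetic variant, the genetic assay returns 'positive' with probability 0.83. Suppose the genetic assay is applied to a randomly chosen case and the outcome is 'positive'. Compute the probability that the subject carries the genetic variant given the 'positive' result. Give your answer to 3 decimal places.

Let H be the event that the subject carries the genetic variant. P(H) = 0.2, so P(¬H) = 0.8. With E the 'positive' result, P(E|H) = 0.83 and P(E|¬H) = 0.07.
P(E) = 0.83·0.2 + 0.07·0.8 = 0.16600 + 0.056000 = 0.22200.
By Bayes' theorem, P(H|E) = 0.16600 / 0.22200 = 0.748.

P(H | E) ≈ 0.748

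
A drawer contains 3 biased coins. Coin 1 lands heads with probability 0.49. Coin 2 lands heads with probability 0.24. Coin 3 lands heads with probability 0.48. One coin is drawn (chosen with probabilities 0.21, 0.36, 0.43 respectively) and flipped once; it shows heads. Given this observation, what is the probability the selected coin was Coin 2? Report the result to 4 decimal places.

P(heads|C1) = 0.49; P(heads|C2) = 0.24; P(heads|C3) = 0.48.
Prior × likelihood for each source: 0.21·0.49=0.1029, 0.36·0.24=0.08640, 0.43·0.48=0.2064. Summing gives P(heads) = 0.39570.
P(Coin 2 | heads) = 0.08640 / 0.39570 = 0.2183.

Posterior probability ≈ 0.2183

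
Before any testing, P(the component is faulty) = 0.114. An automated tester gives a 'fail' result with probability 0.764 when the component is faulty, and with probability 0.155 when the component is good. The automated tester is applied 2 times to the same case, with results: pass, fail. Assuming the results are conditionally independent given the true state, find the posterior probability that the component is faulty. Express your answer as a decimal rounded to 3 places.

Posterior P(H) ≈ 0.150

Let H be the event that the component is faulty; start with P(H) = 0.114. P('fail'|H) = 0.764, P('fail'|¬H) = 0.155.
Update on result 1 ('pass'): P(H) ← 0.236·0.1140 / (0.236·0.1140 + 0.845·0.8860) = 0.026904/0.77557 = 0.0347.
Update on result 2 ('fail'): P(H) ← 0.764·0.0347 / (0.764·0.0347 + 0.155·0.9653) = 0.026503/0.17613 = 0.1505.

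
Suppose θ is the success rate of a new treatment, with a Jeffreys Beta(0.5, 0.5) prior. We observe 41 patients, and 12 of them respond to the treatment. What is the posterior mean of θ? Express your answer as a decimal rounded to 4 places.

Posterior mean ≈ 0.2976

The binomial likelihood is conjugate to the Beta prior: with 12 successes and 29 failures, the posterior is Beta(0.5+12, 0.5+29) = Beta(12.5, 29.5).
Posterior mean = α/(α+β) = 12.5/42 = 0.2976.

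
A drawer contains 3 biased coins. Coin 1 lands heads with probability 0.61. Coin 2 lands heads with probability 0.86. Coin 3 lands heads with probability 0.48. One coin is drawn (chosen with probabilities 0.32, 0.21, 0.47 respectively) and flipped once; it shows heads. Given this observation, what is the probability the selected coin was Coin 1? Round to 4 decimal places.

Tabulate prior·likelihood by source: [1] prior 0.32, lik 0.61, product 0.1952; [2] prior 0.21, lik 0.86, product 0.1806; [3] prior 0.47, lik 0.48, product 0.2256.
Normalizing constant = 0.60140; the posterior for Coin 1 is its product over the sum, 0.1952/0.60140 = 0.3246.

Posterior probability ≈ 0.3246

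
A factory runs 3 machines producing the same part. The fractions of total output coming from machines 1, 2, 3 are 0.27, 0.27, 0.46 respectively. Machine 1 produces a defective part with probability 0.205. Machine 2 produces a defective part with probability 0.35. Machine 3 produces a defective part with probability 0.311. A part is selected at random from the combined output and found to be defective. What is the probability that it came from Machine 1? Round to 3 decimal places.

Posterior probability ≈ 0.189

Tabulate prior·likelihood by source: [1] prior 0.27, lik 0.205, product 0.05535; [2] prior 0.27, lik 0.35, product 0.09450; [3] prior 0.46, lik 0.311, product 0.1431.
Normalizing constant = 0.29291; the posterior for Machine 1 is its product over the sum, 0.05535/0.29291 = 0.189.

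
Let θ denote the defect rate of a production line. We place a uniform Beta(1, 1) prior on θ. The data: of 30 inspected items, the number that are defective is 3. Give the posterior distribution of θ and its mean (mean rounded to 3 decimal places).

Posterior: Beta(4, 28); mean ≈ 0.125

The binomial likelihood is conjugate to the Beta prior: with 3 successes and 27 failures, the posterior is Beta(1+3, 1+27) = Beta(4, 28).
E[θ | data] = 4/(4+28) = 0.125.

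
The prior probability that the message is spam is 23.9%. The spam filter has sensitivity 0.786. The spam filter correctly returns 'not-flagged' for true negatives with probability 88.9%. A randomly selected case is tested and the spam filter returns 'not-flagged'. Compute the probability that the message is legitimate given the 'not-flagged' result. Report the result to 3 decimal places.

P(¬H | E) ≈ 0.930

Let H be the event that the message is spam. P(H) = 0.239, so P(¬H) = 0.761. With E the 'not-flagged' result, P(E|H) = 0.214 and P(E|¬H) = 0.889.
P(E) = 0.214·0.239 + 0.889·0.761 = 0.051146 + 0.67653 = 0.72768.
By Bayes' theorem, P(H|E) = 0.051146 / 0.72768 = 0.070. Hence P(¬H|E) = 1 − 0.070 = 0.930.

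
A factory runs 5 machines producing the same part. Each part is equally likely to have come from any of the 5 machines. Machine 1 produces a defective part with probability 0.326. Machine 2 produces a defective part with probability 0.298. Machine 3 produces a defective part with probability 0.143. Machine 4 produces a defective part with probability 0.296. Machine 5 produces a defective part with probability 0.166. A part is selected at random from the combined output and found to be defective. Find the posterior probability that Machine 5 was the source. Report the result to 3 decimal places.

Posterior probability ≈ 0.135

P(defective|M1) = 0.326; P(defective|M2) = 0.298; P(defective|M3) = 0.143; P(defective|M4) = 0.296; P(defective|M5) = 0.166.
Prior × likelihood for each source: 0.2·0.326=0.06520, 0.2·0.298=0.05960, 0.2·0.143=0.02860, 0.2·0.296=0.05920, 0.2·0.166=0.03320. Summing gives P(defective) = 0.24580.
P(Machine 5 | defective) = 0.03320 / 0.24580 = 0.135.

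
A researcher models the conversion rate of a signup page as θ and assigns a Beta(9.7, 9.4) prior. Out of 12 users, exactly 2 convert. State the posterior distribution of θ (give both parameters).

Posterior: Beta(11.7, 19.4)

The binomial likelihood is conjugate to the Beta prior: with 2 successes and 10 failures, the posterior is Beta(9.7+2, 9.4+10) = Beta(11.7, 19.4).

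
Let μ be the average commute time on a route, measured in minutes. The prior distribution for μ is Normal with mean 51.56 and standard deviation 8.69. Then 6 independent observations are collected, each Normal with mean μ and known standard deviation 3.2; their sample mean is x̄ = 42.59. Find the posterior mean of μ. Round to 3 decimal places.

Posterior mean ≈ 42.788

With known σ, the Normal prior is conjugate. Weight on the data is w = (n/σ²)/(n/σ² + 1/τ₀²) = 0.585937/(0.585937+0.0132422) = 0.97790.
Posterior mean = w·x̄ + (1−w)·μ₀ = 0.97790·42.59 + 0.022101·51.56 = 42.788.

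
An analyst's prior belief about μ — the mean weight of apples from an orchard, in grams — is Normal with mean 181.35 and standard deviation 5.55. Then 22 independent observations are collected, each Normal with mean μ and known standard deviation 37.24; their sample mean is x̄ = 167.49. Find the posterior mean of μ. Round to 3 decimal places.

With known σ, the Normal prior is conjugate. Weight on the data is w = (n/σ²)/(n/σ² + 1/τ₀²) = 0.0158637/(0.0158637+0.0324649) = 0.32825.
Posterior mean = w·x̄ + (1−w)·μ₀ = 0.32825·167.49 + 0.67175·181.35 = 176.801.

Posterior mean ≈ 176.801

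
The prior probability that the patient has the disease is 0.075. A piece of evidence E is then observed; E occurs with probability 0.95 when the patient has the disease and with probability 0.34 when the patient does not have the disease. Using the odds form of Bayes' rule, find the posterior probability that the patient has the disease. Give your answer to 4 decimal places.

Posterior probability ≈ 0.1847

Prior odds = 0.075/(1−0.075) = 0.081081. In log-odds, ln(0.081081) = -2.5123.
Add log likelihood ratio: ln(2.7941) = 1.0275.
Posterior log-odds = -1.4848, so posterior odds = exp(-1.4848) = 0.22655. Converting, P(H|E) = 0.22655/1.2266 = 0.1847.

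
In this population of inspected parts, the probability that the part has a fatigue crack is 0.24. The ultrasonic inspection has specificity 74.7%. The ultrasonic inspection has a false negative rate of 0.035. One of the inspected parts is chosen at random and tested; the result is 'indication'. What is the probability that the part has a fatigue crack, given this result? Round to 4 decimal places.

Let H be the event that the part has a fatigue crack. P(H) = 0.24, so P(¬H) = 0.76. With E the 'indication' result, P(E|H) = 0.965 and P(E|¬H) = 0.253.
P(E) = 0.965·0.24 + 0.253·0.76 = 0.23160 + 0.19228 = 0.42388.
By Bayes' theorem, P(H|E) = 0.23160 / 0.42388 = 0.5464.

P(H | E) ≈ 0.5464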